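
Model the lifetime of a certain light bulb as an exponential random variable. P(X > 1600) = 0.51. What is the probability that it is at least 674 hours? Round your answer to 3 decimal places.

e^(−λ·1600) = 0.51 ⇒ λ = −ln(0.51)/1600 = 0.00042084.
P(X > 674) = e^(−0.00042084·674) = e^(−0.28365) ≈ 0.753.

0.753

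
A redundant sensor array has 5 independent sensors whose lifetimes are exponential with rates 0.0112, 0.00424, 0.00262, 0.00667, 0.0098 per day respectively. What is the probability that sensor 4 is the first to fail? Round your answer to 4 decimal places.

0.1932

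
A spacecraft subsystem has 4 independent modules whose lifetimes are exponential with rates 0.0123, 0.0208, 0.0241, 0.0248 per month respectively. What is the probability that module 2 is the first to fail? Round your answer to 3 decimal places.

0.254

The time to first failure is exponential with rate Σλ = 0.0123 + 0.0208 + 0.0241 + 0.0248 = 0.082.
P(module 2 first) = λ_2/Σλ = 0.0208/0.082 ≈ 0.254.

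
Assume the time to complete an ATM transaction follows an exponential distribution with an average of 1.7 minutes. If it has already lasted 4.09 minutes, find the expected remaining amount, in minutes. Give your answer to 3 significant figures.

1.70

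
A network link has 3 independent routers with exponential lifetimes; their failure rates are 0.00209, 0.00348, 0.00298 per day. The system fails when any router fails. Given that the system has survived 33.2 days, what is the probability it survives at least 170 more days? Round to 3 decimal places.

Time to first failure ~ Exp(Σλ) with Σλ = 0.00855.
By memorylessness, P(T > 33.2+170 | T > 33.2) = P(T > 170) = e^(−0.00855·170) ≈ 0.234.

0.234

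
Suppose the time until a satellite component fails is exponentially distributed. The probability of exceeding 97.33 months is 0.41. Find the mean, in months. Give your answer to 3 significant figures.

109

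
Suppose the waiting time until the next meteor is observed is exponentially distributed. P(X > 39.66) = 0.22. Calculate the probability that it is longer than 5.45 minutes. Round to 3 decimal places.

0.812

e^(−λ·39.66) = 0.22 ⇒ λ = −ln(0.22)/39.66 = 0.0381777.
P(X > 5.45) = e^(−0.0381777·5.45) = e^(−0.20807) ≈ 0.812.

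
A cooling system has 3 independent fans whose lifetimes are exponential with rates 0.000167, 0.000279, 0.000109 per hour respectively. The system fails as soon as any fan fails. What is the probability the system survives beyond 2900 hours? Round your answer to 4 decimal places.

The time to first failure is exponential with rate Σλ = 0.000167 + 0.000279 + 0.000109 = 0.000555.
P(min > 2900) = e^(−0.000555·2900) = e^(−1.6095) ≈ 0.2000.

0.2000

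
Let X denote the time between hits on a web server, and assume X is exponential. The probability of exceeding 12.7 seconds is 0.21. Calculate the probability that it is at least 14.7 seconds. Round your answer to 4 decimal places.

0.1642

e^(−λ·12.7) = 0.21 ⇒ λ = −ln(0.21)/12.7 = 0.122886.
P(X > 14.7) = e^(−0.122886·14.7) = e^(−1.8064) ≈ 0.1642.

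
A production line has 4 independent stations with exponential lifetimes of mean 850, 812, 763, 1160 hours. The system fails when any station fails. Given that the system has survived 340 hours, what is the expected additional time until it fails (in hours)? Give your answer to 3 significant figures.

First-failure rate Σλ = 1/850 + 1/812 + 1/763 + 1/1160 = 0.00458068.
By memorylessness the expected residual is 1/Σλ = 218.308 hours, regardless of the 340 already elapsed.

218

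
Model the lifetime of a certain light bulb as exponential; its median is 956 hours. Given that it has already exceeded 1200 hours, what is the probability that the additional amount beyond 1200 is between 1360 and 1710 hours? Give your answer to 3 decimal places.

0.084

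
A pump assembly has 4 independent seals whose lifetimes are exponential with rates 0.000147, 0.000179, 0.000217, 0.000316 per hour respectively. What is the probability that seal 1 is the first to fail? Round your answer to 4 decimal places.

0.1711

The time to first failure is exponential with rate Σλ = 0.000147 + 0.000179 + 0.000217 + 0.000316 = 0.000859.
P(seal 1 first) = λ_1/Σλ = 0.000147/0.000859 ≈ 0.1711.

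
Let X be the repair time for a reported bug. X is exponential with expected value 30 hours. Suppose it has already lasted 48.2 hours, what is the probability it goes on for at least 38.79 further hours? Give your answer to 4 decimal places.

0.2744

The rate is λ = 1/30 = 0.0333333 per hour.
The exponential is memoryless, so the remaining time is again Exp(λ): the condition X > 48.2 is irrelevant.
P(X > 38.79) = e^(−1.293) ≈ 0.2744.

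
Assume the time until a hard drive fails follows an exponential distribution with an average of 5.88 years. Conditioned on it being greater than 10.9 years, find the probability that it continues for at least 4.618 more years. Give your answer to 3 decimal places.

0.456

The rate is λ = 1/5.88 = 0.170068 per year.
By the memoryless property, P(X > 10.9+4.618 | X > 10.9) = P(X > 4.618).
P(X > 4.618) = e^(−0.78537) ≈ 0.456.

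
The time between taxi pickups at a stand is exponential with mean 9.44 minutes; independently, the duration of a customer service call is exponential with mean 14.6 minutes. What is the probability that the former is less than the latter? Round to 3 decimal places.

0.607

λ_1 = 1/9.44 = 0.105932, λ_2 = 1/14.6 = 0.0684932.
For independent exponentials, P(the former < the latter) = λ_1/(λ_1+λ_2) = 0.105932/0.174425 ≈ 0.607.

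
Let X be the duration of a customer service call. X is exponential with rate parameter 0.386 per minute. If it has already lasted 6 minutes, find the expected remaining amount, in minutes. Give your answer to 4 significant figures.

By memorylessness, the remaining amount past any threshold is again Exp(λ) with mean 1/λ = 2.59067 minutes.

2.591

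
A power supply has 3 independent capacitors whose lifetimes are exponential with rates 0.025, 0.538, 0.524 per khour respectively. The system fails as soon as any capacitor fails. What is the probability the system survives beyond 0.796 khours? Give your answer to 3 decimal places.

The time to first failure is exponential with rate Σλ = 0.025 + 0.538 + 0.524 = 1.087.
P(min > 0.796) = e^(−1.087·0.796) = e^(−0.86525) ≈ 0.421.

0.421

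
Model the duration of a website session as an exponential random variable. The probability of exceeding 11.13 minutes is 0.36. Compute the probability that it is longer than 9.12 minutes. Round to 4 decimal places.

e^(−λ·11.13) = 0.36 ⇒ λ = −ln(0.36)/11.13 = 0.0917926.
P(X > 9.12) = e^(−0.0917926·9.12) = e^(−0.83715) ≈ 0.4329.

0.4329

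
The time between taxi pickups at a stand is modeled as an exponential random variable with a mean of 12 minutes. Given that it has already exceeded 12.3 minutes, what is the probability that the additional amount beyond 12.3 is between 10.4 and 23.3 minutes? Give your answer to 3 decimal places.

The rate is λ = 1/12 = 0.0833333 per minute.
Memoryless: the residual past 12.3 is again Exp(λ).
P(10.4 < residual < 23.3) = e^(−λ·10.4) − e^(−λ·23.3) = 0.42035 − 0.14346 ≈ 0.277.

0.277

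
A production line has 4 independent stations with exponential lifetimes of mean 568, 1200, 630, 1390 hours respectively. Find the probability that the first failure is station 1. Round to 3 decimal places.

Rates: λ_i = 1/mean_i → 0.00176056, 0.000833333, 0.0015873, 0.000719424; Σλ = 0.00490062.
P(station 1 first) = λ_1/Σλ = 0.00176056/0.00490062 ≈ 0.359.

0.359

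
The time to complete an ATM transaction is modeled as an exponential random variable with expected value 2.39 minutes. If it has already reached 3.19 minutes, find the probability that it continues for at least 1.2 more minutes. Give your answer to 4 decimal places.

0.6053

The rate is λ = 1/2.39 = 0.41841 per minute.
P(X > s+t | X > s) = e^(−λ(s+t))/e^(−λs) = e^(−λt), independent of s = 3.19.
P(X > 1.2) = e^(−0.50209) ≈ 0.6053.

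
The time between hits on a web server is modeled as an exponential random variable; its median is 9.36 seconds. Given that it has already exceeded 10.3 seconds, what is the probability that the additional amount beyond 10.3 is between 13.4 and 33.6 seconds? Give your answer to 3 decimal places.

For an exponential, median = ln(2)/λ, so λ = ln 2 / 9.36 = 0.0740542 per second.
Memoryless: the residual past 10.3 is again Exp(λ).
P(13.4 < residual < 33.6) = e^(−λ·13.4) − e^(−λ·33.6) = 0.37071 − 0.08306 ≈ 0.288.

0.288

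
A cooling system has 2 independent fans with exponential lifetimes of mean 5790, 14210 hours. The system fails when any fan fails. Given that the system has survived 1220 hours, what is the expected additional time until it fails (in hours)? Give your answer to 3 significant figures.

First-failure rate Σλ = 1/5790 + 1/14210 = 0.000243085.
By memorylessness the expected residual is 1/Σλ = 4113.8 hours, regardless of the 1220 already elapsed.

4110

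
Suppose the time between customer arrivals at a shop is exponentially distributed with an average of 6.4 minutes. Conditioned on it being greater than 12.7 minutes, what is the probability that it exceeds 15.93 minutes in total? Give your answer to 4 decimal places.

0.6037

The rate is λ = 1/6.4 = 0.15625 per minute.
P(X > s+t | X > s) = e^(−λ(s+t))/e^(−λs) = e^(−λt), independent of s = 12.7.
P(X > 3.23) = e^(−0.50469) ≈ 0.6037.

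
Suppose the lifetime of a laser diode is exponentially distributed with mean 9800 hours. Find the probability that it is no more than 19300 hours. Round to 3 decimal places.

The rate is λ = 1/9800 = 0.000102041 per hour.
P(X ≤ 19300) = 1 − e^(−λ·19300) = 1 − e^(−1.9694) ≈ 0.860.

0.860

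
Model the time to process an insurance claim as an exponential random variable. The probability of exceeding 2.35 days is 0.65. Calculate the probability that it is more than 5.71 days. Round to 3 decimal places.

e^(−λ·2.35) = 0.65 ⇒ λ = −ln(0.65)/2.35 = 0.183312.
P(X > 5.71) = e^(−0.183312·5.71) = e^(−1.0467) ≈ 0.351.

0.351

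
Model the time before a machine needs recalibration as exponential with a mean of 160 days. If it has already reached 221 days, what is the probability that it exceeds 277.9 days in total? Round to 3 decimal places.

The rate is λ = 1/160 = 0.00625 per day.
By the memoryless property, P(X > 221+56.9 | X > 221) = P(X > 56.9).
P(X > 56.9) = e^(−0.35563) ≈ 0.701.

0.701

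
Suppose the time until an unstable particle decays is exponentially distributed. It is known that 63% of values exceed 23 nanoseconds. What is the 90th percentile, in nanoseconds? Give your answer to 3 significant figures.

115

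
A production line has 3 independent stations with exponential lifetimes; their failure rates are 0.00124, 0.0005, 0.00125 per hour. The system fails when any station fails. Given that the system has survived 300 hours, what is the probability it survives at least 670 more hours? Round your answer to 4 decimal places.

0.1349

Time to first failure ~ Exp(Σλ) with Σλ = 0.00299.
By memorylessness, P(T > 300+670 | T > 300) = P(T > 670) = e^(−0.00299·670) ≈ 0.1349.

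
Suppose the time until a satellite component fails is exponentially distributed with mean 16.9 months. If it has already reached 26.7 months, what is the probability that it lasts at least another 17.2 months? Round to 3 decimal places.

0.361

The rate is λ = 1/16.9 = 0.0591716 per month.
The exponential is memoryless, so the remaining time is again Exp(λ): the condition X > 26.7 is irrelevant.
P(X > 17.2) = e^(−1.0178) ≈ 0.361.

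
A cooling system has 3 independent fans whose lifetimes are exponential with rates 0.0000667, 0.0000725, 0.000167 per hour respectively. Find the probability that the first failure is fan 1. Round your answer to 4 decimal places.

The time to first failure is exponential with rate Σλ = 0.0000667 + 0.0000725 + 0.000167 = 0.0003062.
P(fan 1 first) = λ_1/Σλ = 0.0000667/0.0003062 ≈ 0.2178.

0.2178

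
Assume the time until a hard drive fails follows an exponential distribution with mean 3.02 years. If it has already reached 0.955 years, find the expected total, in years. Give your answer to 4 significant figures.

3.975

The rate is λ = 1/3.02 = 0.331126 per year.
By memorylessness, E[X | X > 0.955] = 0.955 + 1/λ = 0.955 + 3.02 = 3.975 years.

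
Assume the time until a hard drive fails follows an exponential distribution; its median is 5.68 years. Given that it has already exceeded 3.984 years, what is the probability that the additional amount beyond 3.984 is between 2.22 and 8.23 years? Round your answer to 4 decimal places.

For an exponential, median = ln(2)/λ, so λ = ln 2 / 5.68 = 0.122033 per year.
Memoryless: the residual past 3.984 is again Exp(λ).
P(2.22 < residual < 8.23) = e^(−λ·2.22) − e^(−λ·8.23) = 0.76268 − 0.36629 ≈ 0.3964.

0.3964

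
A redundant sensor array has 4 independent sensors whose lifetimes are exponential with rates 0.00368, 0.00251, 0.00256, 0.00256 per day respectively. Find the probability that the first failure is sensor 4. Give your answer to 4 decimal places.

0.2263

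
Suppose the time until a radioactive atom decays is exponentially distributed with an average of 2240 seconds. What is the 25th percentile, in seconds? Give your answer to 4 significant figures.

644.4

The rate is λ = 1/2240 = 0.000446429 per second.
Set 1 − e^(−λt) = 0.25, so t = −ln(0.75)/λ = 0.28768/0.000446429 ≈ 644.408 seconds.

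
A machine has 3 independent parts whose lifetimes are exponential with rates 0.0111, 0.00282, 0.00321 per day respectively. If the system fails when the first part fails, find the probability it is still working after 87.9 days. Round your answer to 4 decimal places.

0.2219

The time to first failure is exponential with rate Σλ = 0.0111 + 0.00282 + 0.00321 = 0.01713.
P(min > 87.9) = e^(−0.01713·87.9) = e^(−1.5057) ≈ 0.2219.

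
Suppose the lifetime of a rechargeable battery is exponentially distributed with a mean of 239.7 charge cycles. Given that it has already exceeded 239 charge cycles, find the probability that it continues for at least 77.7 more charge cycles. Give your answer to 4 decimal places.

The rate is λ = 1/239.7 = 0.00417188 per charge cycle.
P(X > s+t | X > s) = e^(−λ(s+t))/e^(−λs) = e^(−λt), independent of s = 239.
P(X > 77.7) = e^(−0.32416) ≈ 0.7231.

0.7231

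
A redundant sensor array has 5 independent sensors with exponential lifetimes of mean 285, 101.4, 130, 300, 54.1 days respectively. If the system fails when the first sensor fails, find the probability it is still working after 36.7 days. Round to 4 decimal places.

0.2073

The first failure time is exponential with rate Σλ_i = 1/285 + 1/101.4 + 1/130 + 1/300 + 1/54.1 = 0.0428806 per day.
P(min > 36.7) = e^(−0.0428806·36.7) = e^(−1.5737) ≈ 0.2073.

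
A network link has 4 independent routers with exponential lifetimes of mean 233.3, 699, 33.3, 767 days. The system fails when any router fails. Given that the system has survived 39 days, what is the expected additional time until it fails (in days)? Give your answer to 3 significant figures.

First-failure rate Σλ = 1/233.3 + 1/699 + 1/33.3 + 1/767 = 0.0370508.
By memorylessness the expected residual is 1/Σλ = 26.99 days, regardless of the 39 already elapsed.

27.0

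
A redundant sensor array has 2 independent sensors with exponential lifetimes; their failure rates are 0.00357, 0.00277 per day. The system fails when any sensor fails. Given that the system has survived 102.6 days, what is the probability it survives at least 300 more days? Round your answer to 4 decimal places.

Time to first failure ~ Exp(Σλ) with Σλ = 0.00634.
By memorylessness, P(T > 102.6+300 | T > 102.6) = P(T > 300) = e^(−0.00634·300) ≈ 0.1493.

0.1493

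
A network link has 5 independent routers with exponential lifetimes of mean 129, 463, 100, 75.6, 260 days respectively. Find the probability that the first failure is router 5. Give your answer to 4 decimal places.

0.1040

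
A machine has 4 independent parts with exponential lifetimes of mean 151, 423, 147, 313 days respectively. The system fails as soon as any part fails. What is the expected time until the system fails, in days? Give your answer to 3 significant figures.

The first failure time is exponential with rate Σλ_i = 1/151 + 1/423 + 1/147 + 1/313 = 0.0189842 per day.
E[min] = 1/Σλ = 1/0.0189842 = 52.6754 days.

52.7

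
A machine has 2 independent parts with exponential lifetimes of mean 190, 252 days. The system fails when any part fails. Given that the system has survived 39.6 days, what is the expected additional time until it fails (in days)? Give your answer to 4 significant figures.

First-failure rate Σλ = 1/190 + 1/252 = 0.00923141.
By memorylessness the expected residual is 1/Σλ = 108.326 days, regardless of the 39.6 already elapsed.

108.3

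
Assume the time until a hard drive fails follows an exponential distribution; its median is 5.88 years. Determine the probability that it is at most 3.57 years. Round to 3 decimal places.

For an exponential, median = ln(2)/λ, so λ = ln 2 / 5.88 = 0.117882 per year.
P(X ≤ 3.57) = 1 − e^(−λ·3.57) = 1 − e^(−0.42084) ≈ 0.344.

0.344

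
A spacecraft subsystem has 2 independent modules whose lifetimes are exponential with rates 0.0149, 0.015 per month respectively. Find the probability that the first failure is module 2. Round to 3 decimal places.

The time to first failure is exponential with rate Σλ = 0.0149 + 0.015 = 0.0299.
P(module 2 first) = λ_2/Σλ = 0.015/0.0299 ≈ 0.502.

0.502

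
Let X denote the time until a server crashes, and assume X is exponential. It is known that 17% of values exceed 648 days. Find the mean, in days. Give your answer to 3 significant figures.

366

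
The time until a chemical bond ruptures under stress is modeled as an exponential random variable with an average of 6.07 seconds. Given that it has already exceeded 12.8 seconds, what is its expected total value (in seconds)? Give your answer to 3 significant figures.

18.9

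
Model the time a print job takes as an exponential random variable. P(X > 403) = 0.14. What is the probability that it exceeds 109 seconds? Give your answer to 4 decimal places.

e^(−λ·403) = 0.14 ⇒ λ = −ln(0.14)/403 = 0.00487869.
P(X > 109) = e^(−0.00487869·109) = e^(−0.53178) ≈ 0.5876.

0.5876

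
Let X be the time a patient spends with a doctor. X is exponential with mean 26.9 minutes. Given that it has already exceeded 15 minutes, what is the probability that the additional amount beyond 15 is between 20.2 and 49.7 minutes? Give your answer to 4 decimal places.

0.3143

The rate is λ = 1/26.9 = 0.0371747 per minute.
Memoryless: the residual past 15 is again Exp(λ).
P(20.2 < residual < 49.7) = e^(−λ·20.2) − e^(−λ·49.7) = 0.47193 − 0.15762 ≈ 0.3143.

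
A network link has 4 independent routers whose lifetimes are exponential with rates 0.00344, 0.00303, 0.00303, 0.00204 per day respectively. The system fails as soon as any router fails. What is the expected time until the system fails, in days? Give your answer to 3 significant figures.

86.7

The time to first failure is exponential with rate Σλ = 0.00344 + 0.00303 + 0.00303 + 0.00204 = 0.01154.
E[min] = 1/Σλ = 1/0.01154 = 86.6551 days.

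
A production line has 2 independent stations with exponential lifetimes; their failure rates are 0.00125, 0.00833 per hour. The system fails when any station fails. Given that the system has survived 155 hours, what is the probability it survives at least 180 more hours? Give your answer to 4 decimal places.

0.1783

Time to first failure ~ Exp(Σλ) with Σλ = 0.00958.
By memorylessness, P(T > 155+180 | T > 155) = P(T > 180) = e^(−0.00958·180) ≈ 0.1783.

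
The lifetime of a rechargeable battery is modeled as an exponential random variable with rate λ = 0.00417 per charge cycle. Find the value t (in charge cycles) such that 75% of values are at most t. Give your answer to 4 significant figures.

332.4

Set 1 − e^(−λt) = 0.75, so t = −ln(0.25)/λ = 1.3863/0.00417 ≈ 332.445 charge cycles.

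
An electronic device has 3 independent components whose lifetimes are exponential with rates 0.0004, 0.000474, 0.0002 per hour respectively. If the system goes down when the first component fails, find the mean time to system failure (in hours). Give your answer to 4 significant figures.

931.1

The time to first failure is exponential with rate Σλ = 0.0004 + 0.000474 + 0.0002 = 0.001074.
E[min] = 1/Σλ = 1/0.001074 = 931.099 hours.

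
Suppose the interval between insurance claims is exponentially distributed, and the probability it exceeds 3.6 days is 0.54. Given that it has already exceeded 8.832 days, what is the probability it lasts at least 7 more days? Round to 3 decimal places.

From e^(−λ·3.6) = 0.54, λ = −ln(0.54)/3.6 = 0.171163.
Memoryless: P(X > 8.832+7 | X > 8.832) = P(X > 7) = e^(−0.171163·7) ≈ 0.302.

0.302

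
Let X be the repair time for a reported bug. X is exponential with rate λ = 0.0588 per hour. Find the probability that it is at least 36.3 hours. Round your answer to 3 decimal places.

P(X > 36.3) = e^(−λ·36.3) = e^(−2.1344) ≈ 0.118.

0.118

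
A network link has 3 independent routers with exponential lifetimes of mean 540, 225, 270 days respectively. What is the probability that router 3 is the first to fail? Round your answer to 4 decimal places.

0.3704

Rates: λ_i = 1/mean_i → 0.00185185, 0.00444444, 0.0037037; Σλ = 0.01.
P(router 3 first) = λ_3/Σλ = 0.0037037/0.01 ≈ 0.3704.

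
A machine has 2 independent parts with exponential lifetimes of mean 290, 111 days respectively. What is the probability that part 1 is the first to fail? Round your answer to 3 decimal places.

0.277

Rates: λ_i = 1/mean_i → 0.00344828, 0.00900901; Σλ = 0.0124573.
P(part 1 first) = λ_1/Σλ = 0.00344828/0.0124573 ≈ 0.277.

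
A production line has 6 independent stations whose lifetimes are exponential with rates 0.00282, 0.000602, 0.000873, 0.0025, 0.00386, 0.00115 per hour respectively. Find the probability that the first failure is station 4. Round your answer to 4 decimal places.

0.2118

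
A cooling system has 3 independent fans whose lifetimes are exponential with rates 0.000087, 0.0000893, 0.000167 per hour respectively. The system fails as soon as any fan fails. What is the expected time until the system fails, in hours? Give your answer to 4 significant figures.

The time to first failure is exponential with rate Σλ = 0.000087 + 0.0000893 + 0.000167 = 0.0003433.
E[min] = 1/Σλ = 1/0.0003433 = 2912.9 hours.

2913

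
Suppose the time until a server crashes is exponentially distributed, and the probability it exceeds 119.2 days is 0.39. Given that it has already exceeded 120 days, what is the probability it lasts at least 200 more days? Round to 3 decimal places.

From e^(−λ·119.2) = 0.39, λ = −ln(0.39)/119.2 = 0.0078994.
Memoryless: P(X > 120+200 | X > 120) = P(X > 200) = e^(−0.0078994·200) ≈ 0.206.

0.206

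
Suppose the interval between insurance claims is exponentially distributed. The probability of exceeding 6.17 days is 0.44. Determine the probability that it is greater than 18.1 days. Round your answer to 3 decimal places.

e^(−λ·6.17) = 0.44 ⇒ λ = −ln(0.44)/6.17 = 0.13306.
P(X > 18.1) = e^(−0.13306·18.1) = e^(−2.4084) ≈ 0.090.

0.090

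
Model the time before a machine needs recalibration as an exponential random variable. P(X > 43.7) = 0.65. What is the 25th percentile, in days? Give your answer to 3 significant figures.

e^(−λ·43.7) = 0.65 ⇒ λ = −ln(0.65)/43.7 = 0.00985773.
25th percentile: 1 − e^(−λt) = 0.25, t = −ln(0.75)/λ = 29.1834 days.

29.2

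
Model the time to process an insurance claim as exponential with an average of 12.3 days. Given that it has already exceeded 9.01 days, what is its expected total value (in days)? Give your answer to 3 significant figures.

21.3

The rate is λ = 1/12.3 = 0.0813008 per day.
By memorylessness, E[X | X > 9.01] = 9.01 + 1/λ = 9.01 + 12.3 = 21.31 days.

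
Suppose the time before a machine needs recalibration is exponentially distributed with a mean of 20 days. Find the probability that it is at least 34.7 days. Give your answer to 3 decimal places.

The rate is λ = 1/20 = 0.05 per day.
P(X > 34.7) = e^(−λ·34.7) = e^(−1.735) ≈ 0.176.

0.176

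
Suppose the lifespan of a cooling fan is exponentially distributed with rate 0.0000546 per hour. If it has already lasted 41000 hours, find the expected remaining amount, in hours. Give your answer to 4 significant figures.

18320

By memorylessness, the remaining amount past any threshold is again Exp(λ) with mean 1/λ = 18315 hours.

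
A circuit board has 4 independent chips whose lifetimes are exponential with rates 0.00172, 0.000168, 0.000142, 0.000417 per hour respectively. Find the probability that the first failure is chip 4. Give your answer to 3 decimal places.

The time to first failure is exponential with rate Σλ = 0.00172 + 0.000168 + 0.000142 + 0.000417 = 0.002447.
P(chip 4 first) = λ_4/Σλ = 0.000417/0.002447 ≈ 0.170.

0.170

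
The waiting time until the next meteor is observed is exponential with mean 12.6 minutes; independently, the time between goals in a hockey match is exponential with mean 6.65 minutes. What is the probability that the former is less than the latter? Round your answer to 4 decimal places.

0.3455

λ_1 = 1/12.6 = 0.0793651, λ_2 = 1/6.65 = 0.150376.
For independent exponentials, P(the former < the latter) = λ_1/(λ_1+λ_2) = 0.0793651/0.229741 ≈ 0.3455.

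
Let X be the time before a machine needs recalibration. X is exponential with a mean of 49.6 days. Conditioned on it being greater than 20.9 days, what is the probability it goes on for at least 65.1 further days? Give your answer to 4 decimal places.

The rate is λ = 1/49.6 = 0.0201613 per day.
By the memoryless property, P(X > 20.9+65.1 | X > 20.9) = P(X > 65.1).
P(X > 65.1) = e^(−1.3125) ≈ 0.2691.

0.2691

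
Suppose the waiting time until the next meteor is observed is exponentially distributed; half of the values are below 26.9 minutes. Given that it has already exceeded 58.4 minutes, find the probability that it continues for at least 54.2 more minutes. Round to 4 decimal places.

0.2474

For an exponential, median = ln(2)/λ, so λ = ln 2 / 26.9 = 0.0257676 per minute.
By the memoryless property, P(X > 58.4+54.2 | X > 58.4) = P(X > 54.2).
P(X > 54.2) = e^(−1.3966) ≈ 0.2474.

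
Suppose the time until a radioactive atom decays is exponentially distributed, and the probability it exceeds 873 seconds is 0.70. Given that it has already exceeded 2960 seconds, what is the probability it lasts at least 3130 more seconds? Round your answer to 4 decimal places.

From e^(−λ·873) = 0.70, λ = −ln(0.70)/873 = 0.000408562.
Memoryless: P(X > 2960+3130 | X > 2960) = P(X > 3130) = e^(−0.000408562·3130) ≈ 0.2784.

0.2784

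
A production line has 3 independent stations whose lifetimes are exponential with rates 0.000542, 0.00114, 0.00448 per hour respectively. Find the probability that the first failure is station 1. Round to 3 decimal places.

The time to first failure is exponential with rate Σλ = 0.000542 + 0.00114 + 0.00448 = 0.006162.
P(station 1 first) = λ_1/Σλ = 0.000542/0.006162 ≈ 0.088.

0.088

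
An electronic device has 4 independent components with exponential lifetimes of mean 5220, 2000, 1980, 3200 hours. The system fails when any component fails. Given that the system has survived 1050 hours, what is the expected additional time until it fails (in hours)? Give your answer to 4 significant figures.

662.6

First-failure rate Σλ = 1/5220 + 1/2000 + 1/1980 + 1/3200 = 0.00150912.
By memorylessness the expected residual is 1/Σλ = 662.637 hours, regardless of the 1050 already elapsed.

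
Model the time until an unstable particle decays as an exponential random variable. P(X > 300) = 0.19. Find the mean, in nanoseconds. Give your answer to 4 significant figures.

e^(−λ·300) = 0.19 ⇒ λ = −ln(0.19)/300 = 0.00553577.
Mean = 1/λ = 180.643 nanoseconds.

180.6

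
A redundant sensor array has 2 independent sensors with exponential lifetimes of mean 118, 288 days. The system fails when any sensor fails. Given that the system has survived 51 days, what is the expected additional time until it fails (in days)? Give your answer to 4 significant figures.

83.70

First-failure rate Σλ = 1/118 + 1/288 = 0.0119468.
By memorylessness the expected residual is 1/Σλ = 83.7044 days, regardless of the 51 already elapsed.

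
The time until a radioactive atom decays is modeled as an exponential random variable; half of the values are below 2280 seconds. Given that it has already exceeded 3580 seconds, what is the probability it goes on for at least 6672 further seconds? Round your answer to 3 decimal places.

For an exponential, median = ln(2)/λ, so λ = ln 2 / 2280 = 0.000304012 per second.
The exponential is memoryless, so the remaining time is again Exp(λ): the condition X > 3580 is irrelevant.
P(X > 6672) = e^(−2.0284) ≈ 0.132.

0.132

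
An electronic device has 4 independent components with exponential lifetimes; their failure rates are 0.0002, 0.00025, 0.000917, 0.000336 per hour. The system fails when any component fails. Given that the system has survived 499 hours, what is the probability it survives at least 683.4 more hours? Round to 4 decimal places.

Time to first failure ~ Exp(Σλ) with Σλ = 0.001703.
By memorylessness, P(T > 499+683.4 | T > 499) = P(T > 683.4) = e^(−0.001703·683.4) ≈ 0.3123.

0.3123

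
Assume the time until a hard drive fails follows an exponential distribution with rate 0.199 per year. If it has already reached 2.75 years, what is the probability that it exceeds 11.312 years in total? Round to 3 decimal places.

0.182

By the memoryless property, P(X > 2.75+8.562 | X > 2.75) = P(X > 8.562).
P(X > 8.562) = e^(−1.7038) ≈ 0.182.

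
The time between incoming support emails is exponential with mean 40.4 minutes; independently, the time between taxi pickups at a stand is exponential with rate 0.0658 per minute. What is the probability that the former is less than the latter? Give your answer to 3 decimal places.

0.273

λ_1 = 1/40.4 = 0.0247525, λ_2 = 0.0658.
For independent exponentials, P(the former < the latter) = λ_1/(λ_1+λ_2) = 0.0247525/0.0905525 ≈ 0.273.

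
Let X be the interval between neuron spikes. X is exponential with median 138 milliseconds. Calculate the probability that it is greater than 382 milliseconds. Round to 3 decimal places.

For an exponential, median = ln(2)/λ, so λ = ln 2 / 138 = 0.00502281 per millisecond.
P(X > 382) = e^(−λ·382) = e^(−1.9187) ≈ 0.147.

0.147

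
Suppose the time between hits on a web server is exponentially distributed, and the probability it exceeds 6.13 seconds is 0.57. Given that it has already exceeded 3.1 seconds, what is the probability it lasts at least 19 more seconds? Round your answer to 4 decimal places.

From e^(−λ·6.13) = 0.57, λ = −ln(0.57)/6.13 = 0.0916997.
Memoryless: P(X > 3.1+19 | X > 3.1) = P(X > 19) = e^(−0.0916997·19) ≈ 0.1751.

0.1751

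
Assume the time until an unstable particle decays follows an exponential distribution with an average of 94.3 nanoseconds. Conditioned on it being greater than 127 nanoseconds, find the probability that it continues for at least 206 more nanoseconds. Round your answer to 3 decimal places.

0.113

The rate is λ = 1/94.3 = 0.0106045 per nanosecond.
The exponential is memoryless, so the remaining time is again Exp(λ): the condition X > 127 is irrelevant.
P(X > 206) = e^(−2.1845) ≈ 0.113.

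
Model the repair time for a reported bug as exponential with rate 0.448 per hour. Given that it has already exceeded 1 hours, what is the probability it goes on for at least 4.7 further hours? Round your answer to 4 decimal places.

0.1218

By the memoryless property, P(X > 1+4.7 | X > 1) = P(X > 4.7).
P(X > 4.7) = e^(−2.1056) ≈ 0.1218.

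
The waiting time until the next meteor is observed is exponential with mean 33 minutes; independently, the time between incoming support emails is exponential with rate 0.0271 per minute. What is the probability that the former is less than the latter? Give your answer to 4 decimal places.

0.5279

λ_1 = 1/33 = 0.030303, λ_2 = 0.0271.
For independent exponentials, P(the former < the latter) = λ_1/(λ_1+λ_2) = 0.030303/0.057403 ≈ 0.5279.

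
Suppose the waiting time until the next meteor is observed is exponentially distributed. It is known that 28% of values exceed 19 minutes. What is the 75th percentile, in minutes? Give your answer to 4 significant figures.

20.69

e^(−λ·19) = 0.28 ⇒ λ = −ln(0.28)/19 = 0.0669982.
75th percentile: 1 − e^(−λt) = 0.75, t = −ln(0.25)/λ = 20.6915 minutes.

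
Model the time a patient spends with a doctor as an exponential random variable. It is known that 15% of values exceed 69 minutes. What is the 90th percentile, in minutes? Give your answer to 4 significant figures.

83.75

e^(−λ·69) = 0.15 ⇒ λ = −ln(0.15)/69 = 0.0274945.
90th percentile: 1 − e^(−λt) = 0.9, t = −ln(0.1)/λ = 83.7471 minutes.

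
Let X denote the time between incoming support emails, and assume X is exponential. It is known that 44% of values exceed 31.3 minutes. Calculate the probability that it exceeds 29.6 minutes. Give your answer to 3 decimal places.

0.460

e^(−λ·31.3) = 0.44 ⇒ λ = −ln(0.44)/31.3 = 0.0262294.
P(X > 29.6) = e^(−0.0262294·29.6) = e^(−0.77639) ≈ 0.460.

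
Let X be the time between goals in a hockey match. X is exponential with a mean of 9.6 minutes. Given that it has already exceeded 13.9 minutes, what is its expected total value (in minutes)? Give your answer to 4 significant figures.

23.50

The rate is λ = 1/9.6 = 0.104167 per minute.
By memorylessness, E[X | X > 13.9] = 13.9 + 1/λ = 13.9 + 9.6 = 23.5 minutes.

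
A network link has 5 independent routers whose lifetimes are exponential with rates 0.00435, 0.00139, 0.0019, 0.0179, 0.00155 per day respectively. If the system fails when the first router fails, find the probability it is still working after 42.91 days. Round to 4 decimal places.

0.3127

The time to first failure is exponential with rate Σλ = 0.00435 + 0.00139 + 0.0019 + 0.0179 + 0.00155 = 0.02709.
P(min > 42.91) = e^(−0.02709·42.91) = e^(−1.1624) ≈ 0.3127.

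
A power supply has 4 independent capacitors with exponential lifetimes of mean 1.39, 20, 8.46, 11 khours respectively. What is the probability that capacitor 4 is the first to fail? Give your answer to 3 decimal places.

0.093

Rates: λ_i = 1/mean_i → 0.719424, 0.05, 0.118203, 0.0909091; Σλ = 0.978537.
P(capacitor 4 first) = λ_4/Σλ = 0.0909091/0.978537 ≈ 0.093.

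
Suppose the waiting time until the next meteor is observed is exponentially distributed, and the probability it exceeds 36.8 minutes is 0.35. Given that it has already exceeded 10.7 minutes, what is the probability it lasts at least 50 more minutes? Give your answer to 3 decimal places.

From e^(−λ·36.8) = 0.35, λ = −ln(0.35)/36.8 = 0.0285278.
Memoryless: P(X > 10.7+50 | X > 10.7) = P(X > 50) = e^(−0.0285278·50) ≈ 0.240.

0.240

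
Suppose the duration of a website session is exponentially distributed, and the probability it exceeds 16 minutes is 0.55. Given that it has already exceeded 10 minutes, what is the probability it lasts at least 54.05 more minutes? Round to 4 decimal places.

From e^(−λ·16) = 0.55, λ = −ln(0.55)/16 = 0.0373648.
Memoryless: P(X > 10+54.05 | X > 10) = P(X > 54.05) = e^(−0.0373648·54.05) ≈ 0.1327.

0.1327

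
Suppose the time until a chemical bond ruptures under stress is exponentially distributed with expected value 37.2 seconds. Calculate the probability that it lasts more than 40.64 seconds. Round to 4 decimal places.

The rate is λ = 1/37.2 = 0.0268817 per second.
P(X > 40.64) = e^(−λ·40.64) = e^(−1.0925) ≈ 0.3354.

0.3354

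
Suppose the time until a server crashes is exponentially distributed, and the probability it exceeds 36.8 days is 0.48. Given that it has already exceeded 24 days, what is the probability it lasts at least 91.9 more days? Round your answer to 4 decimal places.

From e^(−λ·36.8) = 0.48, λ = −ln(0.48)/36.8 = 0.0199448.
Memoryless: P(X > 24+91.9 | X > 24) = P(X > 91.9) = e^(−0.0199448·91.9) ≈ 0.1599.

0.1599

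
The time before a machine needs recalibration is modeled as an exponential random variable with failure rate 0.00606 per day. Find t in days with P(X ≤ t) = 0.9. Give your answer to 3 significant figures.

380

Set 1 − e^(−λt) = 0.9, so t = −ln(0.1)/λ = 2.3026/0.00606 ≈ 379.965 days.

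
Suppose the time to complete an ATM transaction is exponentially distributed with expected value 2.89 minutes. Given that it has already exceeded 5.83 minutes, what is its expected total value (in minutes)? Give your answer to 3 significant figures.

The rate is λ = 1/2.89 = 0.346021 per minute.
By memorylessness, E[X | X > 5.83] = 5.83 + 1/λ = 5.83 + 2.89 = 8.72 minutes.

8.72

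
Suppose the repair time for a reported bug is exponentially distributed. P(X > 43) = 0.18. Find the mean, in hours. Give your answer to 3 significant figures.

25.1

e^(−λ·43) = 0.18 ⇒ λ = −ln(0.18)/43 = 0.039879.
Mean = 1/λ = 25.0758 hours.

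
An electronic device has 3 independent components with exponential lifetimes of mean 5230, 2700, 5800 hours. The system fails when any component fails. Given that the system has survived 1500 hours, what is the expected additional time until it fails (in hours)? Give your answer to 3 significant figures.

First-failure rate Σλ = 1/5230 + 1/2700 + 1/5800 = 0.000733989.
By memorylessness the expected residual is 1/Σλ = 1362.42 hours, regardless of the 1500 already elapsed.

1360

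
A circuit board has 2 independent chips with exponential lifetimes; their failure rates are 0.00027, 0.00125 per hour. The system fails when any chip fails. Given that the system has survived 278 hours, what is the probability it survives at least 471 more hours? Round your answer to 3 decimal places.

Time to first failure ~ Exp(Σλ) with Σλ = 0.00152.
By memorylessness, P(T > 278+471 | T > 278) = P(T > 471) = e^(−0.00152·471) ≈ 0.489.

0.489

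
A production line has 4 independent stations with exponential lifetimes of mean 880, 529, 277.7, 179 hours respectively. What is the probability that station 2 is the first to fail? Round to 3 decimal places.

0.155

Rates: λ_i = 1/mean_i → 0.00113636, 0.00189036, 0.00360101, 0.00558659; Σλ = 0.0122143.
P(station 2 first) = λ_2/Σλ = 0.00189036/0.0122143 ≈ 0.155.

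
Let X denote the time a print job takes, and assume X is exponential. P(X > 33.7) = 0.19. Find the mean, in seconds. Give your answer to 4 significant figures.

20.29

e^(−λ·33.7) = 0.19 ⇒ λ = −ln(0.19)/33.7 = 0.0492799.
Mean = 1/λ = 20.2923 seconds.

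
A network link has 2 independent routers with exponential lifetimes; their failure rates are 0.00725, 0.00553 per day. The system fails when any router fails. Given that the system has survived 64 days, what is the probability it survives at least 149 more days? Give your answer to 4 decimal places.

0.1489

Time to first failure ~ Exp(Σλ) with Σλ = 0.01278.
By memorylessness, P(T > 64+149 | T > 64) = P(T > 149) = e^(−0.01278·149) ≈ 0.1489.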